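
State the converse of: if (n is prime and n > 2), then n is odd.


The converse of (P → Q) is (Q → P). It is not in general equivalent to the original.
Here P = '(n is prime and n > 2)' and Q = 'n is odd'.

If n is odd, then (n is prime and n > 2).


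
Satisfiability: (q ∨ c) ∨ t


Search for a satisfying assignment over {c, q, t}.
Try c=T, q=F, t=F: the formula evaluates to T.
A satisfying assignment exists.

Satisfiable.


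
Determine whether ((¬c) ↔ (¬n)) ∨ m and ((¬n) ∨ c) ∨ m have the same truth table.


Compare truth tables:
c | m | n | φ | ψ
-----------------
F | F | F | T | T
T | F | F | F | T
F | T | F | T | T
T | T | F | T | T
F | F | T | F | F
T | F | T | T | T
F | T | T | T | T
T | T | T | T | T
They differ at row 2 (c=T, m=F, n=F): φ=F but ψ=T.

No, they are not logically equivalent.


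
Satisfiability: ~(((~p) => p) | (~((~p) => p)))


Check all 2 assignments over {p}:
p | φ
-----
False | False
True | False
No assignment makes the formula true.

Unsatisfiable.


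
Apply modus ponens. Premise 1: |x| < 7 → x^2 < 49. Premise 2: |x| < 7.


Modus ponens: from (P → Q) and P, infer Q.
P = '|x| < 7' is asserted, and P → Q holds, so Q follows.

x^2 < 49.


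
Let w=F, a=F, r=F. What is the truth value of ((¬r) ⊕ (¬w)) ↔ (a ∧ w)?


Substitute w=F, a=F, r=F:
¬r = T
¬w = T
(¬r) ⊕ (¬w) = T ⊕ T = F
a ∧ w = F ∧ F = F
((¬r) ⊕ (¬w)) ↔ (a ∧ w) = F ↔ F = T

T


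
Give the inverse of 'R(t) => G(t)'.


The inverse of (P → Q) is (¬P → ¬Q). It is equivalent to the converse, not to the original.
Here P = 'R(t)' and Q = 'G(t)'.

If not (R(t)), then not (G(t)).


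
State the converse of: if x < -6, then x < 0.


The converse of (P → Q) is (Q → P). It is not in general equivalent to the original.
Here P = 'x < -6' and Q = 'x < 0'.

If x < 0, then x < -6.


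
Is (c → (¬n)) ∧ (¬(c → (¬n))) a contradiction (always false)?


Truth table over {c, n}:
c | n | φ
---------
F | F | F
T | F | F
F | T | F
T | T | F
Every row is false.

Yes, it is a contradiction.


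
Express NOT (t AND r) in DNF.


Step 1: Apply De Morgan: ¬(t ∧ r) = ¬t ∨ ¬r.

(NOT t) OR (NOT r)


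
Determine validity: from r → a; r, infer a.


This matches the form of modus ponens: the conclusion follows in every model of the premises.

Valid.


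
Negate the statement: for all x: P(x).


¬(for all x: φ) = there exists x: ¬φ, and ¬(there exists x: φ) = for all x: ¬φ.
Apply to the universal statement.

there exists x: NOT(P(x))


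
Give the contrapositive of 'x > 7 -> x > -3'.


The contrapositive of (P → Q) is (¬Q → ¬P); it is logically equivalent to the original.
Here P = 'x > 7' and Q = 'x > -3'.

If not (x > -3), then not (x > 7).


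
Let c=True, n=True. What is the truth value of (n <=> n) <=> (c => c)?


Substitute c=True, n=True:
n <=> n = True <=> True = True
c => c = True => True = True
(n <=> n) <=> (c => c) = True <=> True = True

True


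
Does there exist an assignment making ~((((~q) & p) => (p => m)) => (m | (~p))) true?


Search for a satisfying assignment over {m, p, q}.
Try m=False, p=True, q=True: the formula evaluates to True.
A satisfying assignment exists.

Satisfiable.


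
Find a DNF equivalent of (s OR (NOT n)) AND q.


Step 1: Distribute ∧ over ∨: (s ∨ (¬n)) ∧ q = (s ∧ q) ∨ ((¬n) ∧ q).

(s AND q) OR ((NOT n) AND q)


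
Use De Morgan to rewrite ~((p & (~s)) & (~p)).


De Morgan: the negation of a conjunction is the disjunction of the negations.
Distribute ~ across &, flipping it to |, and negate each literal.

((~p) | s) | p


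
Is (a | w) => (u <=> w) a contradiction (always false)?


Truth table over {a, u, w}:
a | u | w | φ
-------------
False | False | False | True
True | False | False | True
False | True | False | True
True | True | False | False
False | False | True | False
True | False | True | False
False | True | True | True
True | True | True | True
Satisfying assignment at row 1: a=False, u=False, w=False gives True.

No, it is not a contradiction.


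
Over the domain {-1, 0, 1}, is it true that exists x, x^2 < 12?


Evaluate the predicate on each element: -1:True, 0:True, 1:True.
Witness x = -1 satisfies the predicate.

True


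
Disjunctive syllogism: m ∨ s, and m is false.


Disjunctive syllogism: from (P ∨ Q) and ¬P, infer Q.
One disjunct, 'm', is ruled out; the other must hold.

s


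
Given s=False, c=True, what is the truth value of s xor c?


Exclusive or is true when exactly one operand is true.
Substitute: s=False, c=True.
False xor True evaluates to True.

True


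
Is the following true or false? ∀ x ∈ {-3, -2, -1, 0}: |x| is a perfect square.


Evaluate the predicate on each element: -3:F, -2:F, -1:T, 0:T.
Counterexample x = -3 fails the predicate.

F


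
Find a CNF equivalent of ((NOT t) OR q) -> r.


Step 1: Rewrite as ¬((¬t) ∨ q) ∨ r = (¬(¬t) ∧ ¬q) ∨ r.
Step 2: Distribute ∨ over ∧.
Step 3: Eliminate any double negations (¬¬X = X).

(t OR r) AND ((NOT q) OR r)


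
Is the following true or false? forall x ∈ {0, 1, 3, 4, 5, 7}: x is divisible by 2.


Evaluate the predicate on each element: 0:True, 1:False, 3:False, 4:True, 5:False, 7:False.
Counterexample x = 1 fails the predicate.

False


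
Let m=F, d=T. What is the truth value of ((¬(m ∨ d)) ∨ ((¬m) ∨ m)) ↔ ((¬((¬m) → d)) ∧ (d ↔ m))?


Substitute m=F, d=T:
… (earlier sub-steps elided)
¬(m ∨ d) = F
¬m = T
(¬m) ∨ m = T ∨ F = T
(¬(m ∨ d)) ∨ ((¬m) ∨ m) = F ∨ T = T
¬m = T
(¬m) → d = T → T = T
¬((¬m) → d) = F
d ↔ m = T ↔ F = F
(¬((¬m) → d)) ∧ (d ↔ m) = F ∧ F = F
((¬(m ∨ d)) ∨ ((¬m) ∨ m)) ↔ ((¬((¬m) → d)) ∧ (d ↔ m)) = T ↔ F = F

F


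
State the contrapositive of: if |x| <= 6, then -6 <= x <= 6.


The contrapositive of (P → Q) is (¬Q → ¬P); it is logically equivalent to the original.
Here P = '|x| <= 6' and Q = '-6 <= x <= 6'.

If not (-6 <= x <= 6), then not (|x| <= 6).


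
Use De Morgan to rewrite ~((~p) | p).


De Morgan: the negation of a disjunction is the conjunction of the negations.
Distribute ~ across |, flipping it to &, and negate each literal.

p & (~p)


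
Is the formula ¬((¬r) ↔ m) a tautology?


Build the truth table over {m, r}:
m | r | φ
---------
F | F | T
T | F | F
F | T | F
T | T | T
Counterexample at row 2: with m=T, r=F, the formula is F.

No, it is not a tautology.


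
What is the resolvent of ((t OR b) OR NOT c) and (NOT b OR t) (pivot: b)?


The clauses contain complementary literals b and NOTb.
Resolution eliminates this pair and disjoins the remaining literals (merging duplicates).

(t OR NOT c)


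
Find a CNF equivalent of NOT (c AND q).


Step 1: Apply De Morgan: ¬(c ∧ q) = ¬c ∨ ¬q.

(NOT c) OR (NOT q)


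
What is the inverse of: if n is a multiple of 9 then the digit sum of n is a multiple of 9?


The inverse of (P → Q) is (¬P → ¬Q). It is equivalent to the converse, not to the original.
Here P = 'n is a multiple of 9' and Q = 'the digit sum of n is a multiple of 9'.

If not (n is a multiple of 9), then not (the digit sum of n is a multiple of 9).


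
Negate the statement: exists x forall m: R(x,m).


Negation flips each quantifier (∀↔∃) and negates the inner predicate.
¬(exists x forall m: φ) = forall x exists m: ¬φ.

forall x exists m: ~(R(x,m))


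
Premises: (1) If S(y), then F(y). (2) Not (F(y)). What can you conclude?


Modus tollens: from (P → Q) and ¬Q, infer ¬P.
Q = 'F(y)' is denied; since P → Q, P must also fail.

Not (S(y)).


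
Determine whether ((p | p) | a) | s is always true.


Build the truth table over {a, p, s}:
a | p | s | φ
-------------
False | False | False | False
True | False | False | True
False | True | False | True
True | True | False | True
False | False | True | True
True | False | True | True
False | True | True | True
True | True | True | True
Counterexample at row 1: with a=False, p=False, s=False, the formula is False.

No, it is not a tautology.


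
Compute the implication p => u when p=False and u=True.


Implication is false only when antecedent is true and consequent is false.
Substitute: p=False, u=True.
False => True evaluates to True.

True


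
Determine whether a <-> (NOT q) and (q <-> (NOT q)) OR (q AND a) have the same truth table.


Compare truth tables:
a | q | φ | ψ
-------------
F | F | F | F
T | F | T | F
F | T | T | F
T | T | F | T
They differ at row 2 (a=T, q=F): φ=T but ψ=F.

No, they are not logically equivalent.


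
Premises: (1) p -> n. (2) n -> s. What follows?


Hypothetical syllogism: from (P → Q) and (Q → R), infer (P → R).
Chain the two implications through the shared middle term 'n'.

p -> s


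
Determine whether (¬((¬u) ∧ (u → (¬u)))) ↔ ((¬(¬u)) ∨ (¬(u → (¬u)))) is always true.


Build the truth table over {u}:
u | φ
-----
F | T
T | T
Every row evaluates to true.

Yes, it is a tautology.


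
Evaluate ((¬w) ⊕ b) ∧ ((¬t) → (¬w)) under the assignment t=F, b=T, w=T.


Substitute t=F, b=T, w=T:
¬w = F
(¬w) ⊕ b = F ⊕ T = T
¬t = T
¬w = F
(¬t) → (¬w) = T → F = F
((¬w) ⊕ b) ∧ ((¬t) → (¬w)) = T ∧ F = F

F


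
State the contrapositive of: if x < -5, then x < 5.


The contrapositive of (P → Q) is (¬Q → ¬P); it is logically equivalent to the original.
Here P = 'x < -5' and Q = 'x < 5'.

If not (x < 5), then not (x < -5).


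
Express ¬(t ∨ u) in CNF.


Step 1: Apply De Morgan: ¬(t ∨ u) = ¬t ∧ ¬u.

(¬t) ∧ (¬u)


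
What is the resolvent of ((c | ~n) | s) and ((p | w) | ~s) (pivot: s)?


The clauses contain complementary literals s and ~s.
Resolution eliminates this pair and disjoins the remaining literals (merging duplicates).

(((c | ~n) | w) | p)


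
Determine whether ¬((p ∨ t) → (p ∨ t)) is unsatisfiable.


Truth table over {p, t}:
p | t | φ
---------
F | F | F
T | F | F
F | T | F
T | T | F
Every row is false.

Yes, it is a contradiction.


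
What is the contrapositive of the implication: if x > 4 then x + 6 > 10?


The contrapositive of (P → Q) is (¬Q → ¬P); it is logically equivalent to the original.
Here P = 'x > 4' and Q = 'x + 6 > 10'.

If not (x + 6 > 10), then not (x > 4).


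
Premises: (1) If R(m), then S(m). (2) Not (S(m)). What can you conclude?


Modus tollens: from (P → Q) and ¬Q, infer ¬P.
Q = 'S(m)' is denied; since P → Q, P must also fail.

Not (R(m)).


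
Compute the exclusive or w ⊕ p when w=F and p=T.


Exclusive or is true when exactly one operand is true.
Substitute: w=F, p=T.
F ⊕ T evaluates to T.

T


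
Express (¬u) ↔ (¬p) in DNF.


Step 1: (¬u) ↔ (¬p) is true exactly when both agree: ((¬u) ∧ (¬p)) ∨ (¬(¬u) ∧ ¬(¬p)).
Step 2: Eliminate any double negations (¬¬X = X).

((¬u) ∧ (¬p)) ∨ (u ∧ p)


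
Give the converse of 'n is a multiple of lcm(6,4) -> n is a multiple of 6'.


The converse of (P → Q) is (Q → P). It is not in general equivalent to the original.
Here P = 'n is a multiple of lcm(6,4)' and Q = 'n is a multiple of 6'.

If n is a multiple of 6, then n is a multiple of lcm(6,4).


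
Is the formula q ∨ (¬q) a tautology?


Build the truth table over {q}:
q | φ
-----
F | T
T | T
Every row evaluates to true.

Yes, it is a tautology.


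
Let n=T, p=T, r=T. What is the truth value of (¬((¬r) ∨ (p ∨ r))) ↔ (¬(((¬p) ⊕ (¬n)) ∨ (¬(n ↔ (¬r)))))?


Substitute n=T, p=T, r=T:
… (earlier sub-steps elided)
¬((¬r) ∨ (p ∨ r)) = F
¬p = F
¬n = F
(¬p) ⊕ (¬n) = F ⊕ F = F
¬r = F
n ↔ (¬r) = T ↔ F = F
¬(n ↔ (¬r)) = T
((¬p) ⊕ (¬n)) ∨ (¬(n ↔ (¬r))) = F ∨ T = T
¬(((¬p) ⊕ (¬n)) ∨ (¬(n ↔ (¬r)))) = F
(¬((¬r) ∨ (p ∨ r))) ↔ (¬(((¬p) ⊕ (¬n)) ∨ (¬(n ↔ (¬r))))) = F ↔ F = T

T


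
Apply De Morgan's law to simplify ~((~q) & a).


De Morgan: the negation of a conjunction is the disjunction of the negations.
Distribute ~ across &, flipping it to |, and negate each literal.

q | (~a)


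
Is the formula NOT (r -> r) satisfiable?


Check all 2 assignments over {r}:
r | φ
-----
F | F
T | F
No assignment makes the formula true.

Unsatisfiable.


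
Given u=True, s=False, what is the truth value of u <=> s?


Biconditional is true when both operands have the same truth value.
Substitute: u=True, s=False.
True <=> False evaluates to False.

False


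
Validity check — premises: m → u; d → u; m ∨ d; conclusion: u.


This matches the form of proof by cases: the conclusion follows in every model of the premises.

Valid.


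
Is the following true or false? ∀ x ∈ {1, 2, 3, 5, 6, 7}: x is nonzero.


Evaluate the predicate on each element: 1:T, 2:T, 3:T, 5:T, 6:T, 7:T.
Every element satisfies the predicate.

T


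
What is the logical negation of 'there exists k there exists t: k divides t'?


Negation flips each quantifier (∀↔∃) and negates the inner predicate.
¬(there exists k there exists t: φ) = for all k for all t: ¬φ.

for all k for all t: NOT(k divides t)


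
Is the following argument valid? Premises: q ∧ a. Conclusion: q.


This matches the form of conjunction elimination: the conclusion follows in every model of the premises.

Valid.


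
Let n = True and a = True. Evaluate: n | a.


Disjunction is false only when both operands are false.
Substitute: n=True, a=True.
True | True evaluates to True.

True


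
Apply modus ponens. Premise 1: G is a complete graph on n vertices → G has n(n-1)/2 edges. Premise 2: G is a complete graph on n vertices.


Modus ponens: from (P → Q) and P, infer Q.
P = 'G is a complete graph on n vertices' is asserted, and P → Q holds, so Q follows.

G has n(n-1)/2 edges.


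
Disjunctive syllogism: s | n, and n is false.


Disjunctive syllogism: from (P ∨ Q) and ¬P, infer Q.
One disjunct, 'n', is ruled out; the other must hold.

s


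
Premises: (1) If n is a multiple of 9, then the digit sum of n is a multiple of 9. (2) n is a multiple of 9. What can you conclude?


Modus ponens: from (P → Q) and P, infer Q.
P = 'n is a multiple of 9' is asserted, and P → Q holds, so Q follows.

the digit sum of n is a multiple of 9.


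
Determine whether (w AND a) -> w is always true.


Build the truth table over {a, w}:
a | w | φ
---------
F | F | T
T | F | T
F | T | T
T | T | T
Every row evaluates to true.

Yes, it is a tautology.


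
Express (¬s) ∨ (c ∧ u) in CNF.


Step 1: Distribute ∨ over ∧: (¬s) ∨ (c ∧ u) = ((¬s) ∨ c) ∧ ((¬s) ∨ u).

((¬s) ∨ c) ∧ ((¬s) ∨ u)


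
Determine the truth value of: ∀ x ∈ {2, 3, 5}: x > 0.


Evaluate the predicate on each element: 2:T, 3:T, 5:T.
Every element satisfies the predicate.

T


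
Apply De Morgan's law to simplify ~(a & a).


De Morgan: the negation of a conjunction is the disjunction of the negations.
Distribute ~ across &, flipping it to |, and negate each literal.

(~a) | (~a)


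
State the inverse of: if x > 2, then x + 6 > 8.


The inverse of (P → Q) is (¬P → ¬Q). It is equivalent to the converse, not to the original.
Here P = 'x > 2' and Q = 'x + 6 > 8'.

If not (x > 2), then not (x + 6 > 8).


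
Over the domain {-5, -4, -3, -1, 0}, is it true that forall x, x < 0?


Evaluate the predicate on each element: -5:True, -4:True, -3:True, -1:True, 0:False.
Counterexample x = 0 fails the predicate.

False


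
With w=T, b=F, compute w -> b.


Substitute w=T, b=F:
w -> b = T -> F = F

F


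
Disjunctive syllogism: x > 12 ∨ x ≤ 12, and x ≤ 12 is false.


Disjunctive syllogism: from (P ∨ Q) and ¬P, infer Q.
One disjunct, 'x ≤ 12', is ruled out; the other must hold.

x > 12


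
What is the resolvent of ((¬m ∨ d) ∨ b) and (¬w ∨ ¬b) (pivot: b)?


The clauses contain complementary literals b and ¬b.
Resolution eliminates this pair and disjoins the remaining literals (merging duplicates).

((¬m ∨ d) ∨ ¬w)


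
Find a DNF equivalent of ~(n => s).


Step 1: Rewrite implication then negate: ¬(¬n ∨ s) = n ∧ ¬s.

n & (~s)


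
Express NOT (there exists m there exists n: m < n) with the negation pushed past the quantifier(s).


Negation flips each quantifier (∀↔∃) and negates the inner predicate.
¬(there exists m there exists n: φ) = for all m for all n: ¬φ.

for all m for all n: NOT(m < n)


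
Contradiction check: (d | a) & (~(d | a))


Truth table over {a, d}:
a | d | φ
---------
False | False | False
True | False | False
False | True | False
True | True | False
Every row is false.

Yes, it is a contradiction.


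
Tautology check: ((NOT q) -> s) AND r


Build the truth table over {q, r, s}:
q | r | s | φ
-------------
F | F | F | F
T | F | F | F
F | T | F | F
T | T | F | T
F | F | T | F
T | F | T | F
F | T | T | T
T | T | T | T
Counterexample at row 1: with q=F, r=F, s=F, the formula is F.

No, it is not a tautology.


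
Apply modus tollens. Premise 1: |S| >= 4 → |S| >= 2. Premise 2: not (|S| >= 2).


Modus tollens: from (P → Q) and ¬Q, infer ¬P.
Q = '|S| >= 2' is denied; since P → Q, P must also fail.

Not (|S| >= 4).


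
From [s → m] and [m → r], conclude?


Hypothetical syllogism: from (P → Q) and (Q → R), infer (P → R).
Chain the two implications through the shared middle term 'm'.

s → r


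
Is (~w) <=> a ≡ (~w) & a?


Compare truth tables:
a | w | φ | ψ
-------------
False | False | False | False
True | False | True | True
False | True | True | False
True | True | False | False
They differ at row 3 (a=False, w=True): φ=True but ψ=False.

No, they are not logically equivalent.


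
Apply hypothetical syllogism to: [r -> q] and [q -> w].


Hypothetical syllogism: from (P → Q) and (Q → R), infer (P → R).
Chain the two implications through the shared middle term 'q'.

r -> w


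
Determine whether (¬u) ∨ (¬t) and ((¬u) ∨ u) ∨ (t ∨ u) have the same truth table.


Compare truth tables:
t | u | φ | ψ
-------------
F | F | T | T
T | F | T | T
F | T | T | T
T | T | F | T
They differ at row 4 (t=T, u=T): φ=F but ψ=T.

No, they are not logically equivalent.


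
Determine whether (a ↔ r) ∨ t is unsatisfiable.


Truth table over {a, r, t}:
a | r | t | φ
-------------
F | F | F | T
T | F | F | F
F | T | F | F
T | T | F | T
F | F | T | T
T | F | T | T
F | T | T | T
T | T | T | T
Satisfying assignment at row 1: a=F, r=F, t=F gives T.

No, it is not a contradiction.


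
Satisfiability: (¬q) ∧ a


Search for a satisfying assignment over {a, q}.
Try a=T, q=F: the formula evaluates to T.
A satisfying assignment exists.

Satisfiable.


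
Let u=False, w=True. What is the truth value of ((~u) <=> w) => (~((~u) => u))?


Substitute u=False, w=True:
~u = True
(~u) <=> w = True <=> True = True
~u = True
(~u) => u = True => False = False
~((~u) => u) = True
((~u) <=> w) => (~((~u) => u)) = True => True = True

True


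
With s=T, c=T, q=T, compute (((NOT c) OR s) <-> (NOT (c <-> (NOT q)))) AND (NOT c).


Substitute s=T, c=T, q=T:
NOT c = F
(NOT c) OR s = F OR T = T
NOT q = F
c <-> (NOT q) = T <-> F = F
NOT (c <-> (NOT q)) = T
((NOT c) OR s) <-> (NOT (c <-> (NOT q))) = T <-> T = T
NOT c = F
(((NOT c) OR s) <-> (NOT (c <-> (NOT q)))) AND (NOT c) = T AND F = F

F


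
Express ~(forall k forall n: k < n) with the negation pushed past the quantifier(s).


Negation flips each quantifier (∀↔∃) and negates the inner predicate.
¬(forall k forall n: φ) = exists k exists n: ¬φ.

exists k exists n: ~(k < n)


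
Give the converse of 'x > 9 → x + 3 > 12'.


The converse of (P → Q) is (Q → P). It is not in general equivalent to the original.
Here P = 'x > 9' and Q = 'x + 3 > 12'.

If x + 3 > 12, then x > 9.


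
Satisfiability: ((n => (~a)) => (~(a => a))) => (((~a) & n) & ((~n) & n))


Search for a satisfying assignment over {a, n}.
Try a=False, n=False: the formula evaluates to True.
A satisfying assignment exists.

Satisfiable.


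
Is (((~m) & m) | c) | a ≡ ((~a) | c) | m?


Compare truth tables:
a | c | m | φ | ψ
-----------------
False | False | False | False | True
True | False | False | True | False
False | True | False | True | True
True | True | False | True | True
False | False | True | False | True
True | False | True | True | True
False | True | True | True | True
True | True | True | True | True
They differ at row 1 (a=False, c=False, m=False): φ=False but ψ=True.

No, they are not logically equivalent.


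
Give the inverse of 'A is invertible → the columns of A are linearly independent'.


The inverse of (P → Q) is (¬P → ¬Q). It is equivalent to the converse, not to the original.
Here P = 'A is invertible' and Q = 'the columns of A are linearly independent'.

If not (A is invertible), then not (the columns of A are linearly independent).


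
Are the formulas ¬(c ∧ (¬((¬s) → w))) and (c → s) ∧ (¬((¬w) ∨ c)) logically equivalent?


Compare truth tables:
c | s | w | φ | ψ
-----------------
F | F | F | T | F
T | F | F | F | F
F | T | F | T | F
T | T | F | T | F
F | F | T | T | T
T | F | T | T | F
F | T | T | T | T
T | T | T | T | F
They differ at row 1 (c=F, s=F, w=F): φ=T but ψ=F.

No, they are not logically equivalent.


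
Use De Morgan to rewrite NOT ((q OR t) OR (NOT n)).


De Morgan: the negation of a disjunction is the conjunction of the negations.
Distribute NOT across OR, flipping it to AND, and negate each literal.

((NOT q) AND (NOT t)) AND n


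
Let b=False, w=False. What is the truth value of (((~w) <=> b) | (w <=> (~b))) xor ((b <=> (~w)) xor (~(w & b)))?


Substitute b=False, w=False:
… (earlier sub-steps elided)
(~w) <=> b = True <=> False = False
~b = True
w <=> (~b) = False <=> True = False
((~w) <=> b) | (w <=> (~b)) = False | False = False
~w = True
b <=> (~w) = False <=> True = False
w & b = False & False = False
~(w & b) = True
(b <=> (~w)) xor (~(w & b)) = False xor True = True
(((~w) <=> b) | (w <=> (~b))) xor ((b <=> (~w)) xor (~(w & b))) = False xor True = True

True


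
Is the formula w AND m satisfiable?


Search for a satisfying assignment over {m, w}.
Try m=T, w=T: the formula evaluates to T.
A satisfying assignment exists.

Satisfiable.


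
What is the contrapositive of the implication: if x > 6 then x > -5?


The contrapositive of (P → Q) is (¬Q → ¬P); it is logically equivalent to the original.
Here P = 'x > 6' and Q = 'x > -5'.

If not (x > -5), then not (x > 6).


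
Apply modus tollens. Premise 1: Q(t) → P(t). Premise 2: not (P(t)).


Modus tollens: from (P → Q) and ¬Q, infer ¬P.
Q = 'P(t)' is denied; since P → Q, P must also fail.

Not (Q(t)).


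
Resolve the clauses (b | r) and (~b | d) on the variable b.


The clauses contain complementary literals b and ~b.
Resolution eliminates this pair and disjoins the remaining literals (merging duplicates).

(r | d)


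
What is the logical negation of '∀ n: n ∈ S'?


¬(∀ x: φ) = ∃ x: ¬φ, and ¬(∃ x: φ) = ∀ x: ¬φ.
Apply to the universal statement.

∃ n: ¬(n ∈ S)


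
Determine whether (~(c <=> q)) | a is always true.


Build the truth table over {a, c, q}:
a | c | q | φ
-------------
False | False | False | False
True | False | False | True
False | True | False | True
True | True | False | True
False | False | True | True
True | False | True | True
False | True | True | False
True | True | True | True
Counterexample at row 1: with a=False, c=False, q=False, the formula is False.

No, it is not a tautology.


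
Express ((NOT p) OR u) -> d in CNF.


Step 1: Rewrite as ¬((¬p) ∨ u) ∨ d = (¬(¬p) ∧ ¬u) ∨ d.
Step 2: Distribute ∨ over ∧.
Step 3: Eliminate any double negations (¬¬X = X).

(p OR d) AND ((NOT u) OR d)


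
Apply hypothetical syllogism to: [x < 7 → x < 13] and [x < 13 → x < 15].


Hypothetical syllogism: from (P → Q) and (Q → R), infer (P → R).
Chain the two implications through the shared middle term 'x < 13'.

x < 7 → x < 15


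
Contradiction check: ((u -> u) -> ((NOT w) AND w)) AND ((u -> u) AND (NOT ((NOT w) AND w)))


Truth table over {u, w}:
u | w | φ
---------
F | F | F
T | F | F
F | T | F
T | T | F
Every row is false.

Yes, it is a contradiction.


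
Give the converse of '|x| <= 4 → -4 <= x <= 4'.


The converse of (P → Q) is (Q → P). It is not in general equivalent to the original.
Here P = '|x| <= 4' and Q = '-4 <= x <= 4'.

If -4 <= x <= 4, then |x| <= 4.


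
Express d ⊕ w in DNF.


Step 1: d ⊕ w is true exactly when they disagree: (d ∧ ¬w) ∨ (¬d ∧ w).

(d ∧ (¬w)) ∨ ((¬d) ∧ w)


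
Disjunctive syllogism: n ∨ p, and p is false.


Disjunctive syllogism: from (P ∨ Q) and ¬P, infer Q.
One disjunct, 'p', is ruled out; the other must hold.

n


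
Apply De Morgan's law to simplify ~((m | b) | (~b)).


De Morgan: the negation of a disjunction is the conjunction of the negations.
Distribute ~ across |, flipping it to &, and negate each literal.

((~m) & (~b)) & b


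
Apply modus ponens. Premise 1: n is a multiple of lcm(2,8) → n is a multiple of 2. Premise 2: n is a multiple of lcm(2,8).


Modus ponens: from (P → Q) and P, infer Q.
P = 'n is a multiple of lcm(2,8)' is asserted, and P → Q holds, so Q follows.

n is a multiple of 2.


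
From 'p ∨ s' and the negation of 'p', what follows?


Disjunctive syllogism: from (P ∨ Q) and ¬P, infer Q.
One disjunct, 'p', is ruled out; the other must hold.

s


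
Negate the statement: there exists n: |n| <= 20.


¬(for all x: φ) = there exists x: ¬φ, and ¬(there exists x: φ) = for all x: ¬φ.
Apply to the existential statement.

for all n: NOT(|n| <= 20)


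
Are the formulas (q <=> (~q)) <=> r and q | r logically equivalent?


Compare truth tables:
q | r | φ | ψ
-------------
False | False | True | False
True | False | True | True
False | True | False | True
True | True | False | True
They differ at row 1 (q=False, r=False): φ=True but ψ=False.

No, they are not logically equivalent.


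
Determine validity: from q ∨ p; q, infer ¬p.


This is affirming a disjunct (fallacy). There exist truth assignments where the premises are all true but the conclusion is false.

Invalid.


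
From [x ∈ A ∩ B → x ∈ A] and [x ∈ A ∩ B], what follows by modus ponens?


Modus ponens: from (P → Q) and P, infer Q.
P = 'x ∈ A ∩ B' is asserted, and P → Q holds, so Q follows.

x ∈ A.


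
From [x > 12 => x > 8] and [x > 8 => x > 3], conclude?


Hypothetical syllogism: from (P → Q) and (Q → R), infer (P → R).
Chain the two implications through the shared middle term 'x > 8'.

x > 12 => x > 3


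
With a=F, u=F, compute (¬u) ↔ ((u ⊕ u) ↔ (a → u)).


Substitute a=F, u=F:
¬u = T
u ⊕ u = F ⊕ F = F
a → u = F → F = T
(u ⊕ u) ↔ (a → u) = F ↔ T = F
(¬u) ↔ ((u ⊕ u) ↔ (a → u)) = T ↔ F = F

F


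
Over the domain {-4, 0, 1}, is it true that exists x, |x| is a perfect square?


Evaluate the predicate on each element: -4:True, 0:True, 1:True.
Witness x = -4 satisfies the predicate.

True


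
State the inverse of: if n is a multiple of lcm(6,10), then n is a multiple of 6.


The inverse of (P → Q) is (¬P → ¬Q). It is equivalent to the converse, not to the original.
Here P = 'n is a multiple of lcm(6,10)' and Q = 'n is a multiple of 6'.

If not (n is a multiple of lcm(6,10)), then not (n is a multiple of 6).


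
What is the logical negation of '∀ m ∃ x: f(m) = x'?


Negation flips each quantifier (∀↔∃) and negates the inner predicate.
¬(∀ m ∃ x: φ) = ∃ m ∀ x: ¬φ.

∃ m ∀ x: ¬(f(m) = x)


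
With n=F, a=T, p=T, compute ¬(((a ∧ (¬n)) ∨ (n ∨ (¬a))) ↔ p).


Substitute n=F, a=T, p=T:
¬n = T
a ∧ (¬n) = T ∧ T = T
¬a = F
n ∨ (¬a) = F ∨ F = F
(a ∧ (¬n)) ∨ (n ∨ (¬a)) = T ∨ F = T
((a ∧ (¬n)) ∨ (n ∨ (¬a))) ↔ p = T ↔ T = T
¬(((a ∧ (¬n)) ∨ (n ∨ (¬a))) ↔ p) = F

F


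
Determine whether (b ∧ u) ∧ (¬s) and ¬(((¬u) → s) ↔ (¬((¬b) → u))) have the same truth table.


Compare truth tables:
b | s | u | φ | ψ
-----------------
F | F | F | F | T
T | F | F | F | F
F | T | F | F | F
T | T | F | F | T
F | F | T | F | T
T | F | T | T | T
F | T | T | F | T
T | T | T | F | T
They differ at row 1 (b=F, s=F, u=F): φ=F but ψ=T.

No, they are not logically equivalent.


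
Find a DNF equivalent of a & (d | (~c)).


Step 1: Distribute ∧ over ∨: a ∧ (d ∨ (¬c)) = (a ∧ d) ∨ (a ∧ (¬c)).

(a & d) | (a & (~c))


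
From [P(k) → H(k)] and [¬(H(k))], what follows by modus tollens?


Modus tollens: from (P → Q) and ¬Q, infer ¬P.
Q = 'H(k)' is denied; since P → Q, P must also fail.

Not (P(k)).


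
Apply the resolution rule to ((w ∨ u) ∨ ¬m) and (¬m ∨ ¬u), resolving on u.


The clauses contain complementary literals u and ¬u.
Resolution eliminates this pair and disjoins the remaining literals (merging duplicates).

(¬m ∨ w)


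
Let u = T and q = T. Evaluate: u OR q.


Disjunction is false only when both operands are false.
Substitute: u=T, q=T.
T OR T evaluates to T.

T


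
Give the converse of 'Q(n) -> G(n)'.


The converse of (P → Q) is (Q → P). It is not in general equivalent to the original.
Here P = 'Q(n)' and Q = 'G(n)'.

If G(n), then Q(n).


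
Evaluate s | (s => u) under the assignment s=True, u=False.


Substitute s=True, u=False:
s => u = True => False = False
s | (s => u) = True | False = True

True


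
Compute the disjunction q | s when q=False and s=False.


Disjunction is false only when both operands are false.
Substitute: q=False, s=False.
False | False evaluates to False.

False


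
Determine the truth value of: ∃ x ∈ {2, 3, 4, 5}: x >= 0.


Evaluate the predicate on each element: 2:T, 3:T, 4:T, 5:T.
Witness x = 2 satisfies the predicate.

T


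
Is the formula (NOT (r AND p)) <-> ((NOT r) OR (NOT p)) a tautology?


Build the truth table over {p, r}:
p | r | φ
---------
F | F | T
T | F | T
F | T | T
T | T | T
Every row evaluates to true.

Yes, it is a tautology.


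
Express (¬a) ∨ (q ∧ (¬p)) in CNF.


Step 1: Distribute ∨ over ∧: (¬a) ∨ (q ∧ (¬p)) = ((¬a) ∨ q) ∧ ((¬a) ∨ (¬p)).

((¬a) ∨ q) ∧ ((¬a) ∨ (¬p))


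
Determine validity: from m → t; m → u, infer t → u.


This is (no valid rule). There exist truth assignments where the premises are all true but the conclusion is false.

Invalid.


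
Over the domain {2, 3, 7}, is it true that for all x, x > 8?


Evaluate the predicate on each element: 2:F, 3:F, 7:F.
Counterexample x = 2 fails the predicate.

F


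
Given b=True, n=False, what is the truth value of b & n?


Conjunction is true only when both operands are true.
Substitute: b=True, n=False.
True & False evaluates to False.

False


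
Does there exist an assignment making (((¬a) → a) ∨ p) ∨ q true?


Search for a satisfying assignment over {a, p, q}.
Try a=T, p=F, q=F: the formula evaluates to T.
A satisfying assignment exists.

Satisfiable.


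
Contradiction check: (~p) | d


Truth table over {d, p}:
d | p | φ
---------
False | False | True
True | False | True
False | True | False
True | True | True
Satisfying assignment at row 1: d=False, p=False gives True.

No, it is not a contradiction.


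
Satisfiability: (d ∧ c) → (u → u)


Search for a satisfying assignment over {c, d, u}.
Try c=F, d=F, u=F: the formula evaluates to T.
A satisfying assignment exists.

Satisfiable.


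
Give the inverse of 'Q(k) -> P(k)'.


The inverse of (P → Q) is (¬P → ¬Q). It is equivalent to the converse, not to the original.
Here P = 'Q(k)' and Q = 'P(k)'.

If not (Q(k)), then not (P(k)).


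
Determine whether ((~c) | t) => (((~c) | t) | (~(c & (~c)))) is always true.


Build the truth table over {c, t}:
c | t | φ
---------
False | False | True
True | False | True
False | True | True
True | True | True
Every row evaluates to true.

Yes, it is a tautology.


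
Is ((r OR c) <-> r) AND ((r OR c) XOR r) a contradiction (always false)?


Truth table over {c, r}:
c | r | φ
---------
F | F | F
T | F | F
F | T | F
T | T | F
Every row is false.

Yes, it is a contradiction.


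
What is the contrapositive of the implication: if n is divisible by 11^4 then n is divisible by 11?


The contrapositive of (P → Q) is (¬Q → ¬P); it is logically equivalent to the original.
Here P = 'n is divisible by 11^4' and Q = 'n is divisible by 11'.

If not (n is divisible by 11), then not (n is divisible by 11^4).


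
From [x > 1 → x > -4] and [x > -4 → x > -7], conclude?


Hypothetical syllogism: from (P → Q) and (Q → R), infer (P → R).
Chain the two implications through the shared middle term 'x > -4'.

x > 1 → x > -7


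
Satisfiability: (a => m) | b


Search for a satisfying assignment over {a, b, m}.
Try a=False, b=False, m=False: the formula evaluates to True.
A satisfying assignment exists.

Satisfiable.


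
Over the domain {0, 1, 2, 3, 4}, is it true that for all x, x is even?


Evaluate the predicate on each element: 0:T, 1:F, 2:T, 3:F, 4:T.
Counterexample x = 1 fails the predicate.

F


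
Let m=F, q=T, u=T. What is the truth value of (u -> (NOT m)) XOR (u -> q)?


Substitute m=F, q=T, u=T:
NOT m = T
u -> (NOT m) = T -> T = T
u -> q = T -> T = T
(u -> (NOT m)) XOR (u -> q) = T XOR T = F

F


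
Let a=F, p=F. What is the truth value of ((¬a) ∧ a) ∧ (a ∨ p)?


Substitute a=F, p=F:
¬a = T
(¬a) ∧ a = T ∧ F = F
a ∨ p = F ∨ F = F
((¬a) ∧ a) ∧ (a ∨ p) = F ∧ F = F

F


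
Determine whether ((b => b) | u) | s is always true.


Build the truth table over {b, s, u}:
b | s | u | φ
-------------
False | False | False | True
True | False | False | True
False | True | False | True
True | True | False | True
False | False | True | True
True | False | True | True
False | True | True | True
True | True | True | True
Every row evaluates to true.

Yes, it is a tautology.


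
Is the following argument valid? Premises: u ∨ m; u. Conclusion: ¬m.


This is affirming a disjunct (fallacy). There exist truth assignments where the premises are all true but the conclusion is false.

Invalid.


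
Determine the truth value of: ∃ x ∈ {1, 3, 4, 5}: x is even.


Evaluate the predicate on each element: 1:F, 3:F, 4:T, 5:F.
Witness x = 4 satisfies the predicate.

T


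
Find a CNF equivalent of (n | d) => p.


Step 1: Rewrite as ¬(n ∨ d) ∨ p = (¬n ∧ ¬d) ∨ p.
Step 2: Distribute ∨ over ∧.

((~n) | p) & ((~d) | p)


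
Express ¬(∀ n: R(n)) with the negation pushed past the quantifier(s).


¬(∀ x: φ) = ∃ x: ¬φ, and ¬(∃ x: φ) = ∀ x: ¬φ.
Apply to the universal statement.

∃ n: ¬(R(n))


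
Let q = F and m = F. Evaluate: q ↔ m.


Biconditional is true when both operands have the same truth value.
Substitute: q=F, m=F.
F ↔ F evaluates to T.

T


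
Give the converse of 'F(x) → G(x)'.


The converse of (P → Q) is (Q → P). It is not in general equivalent to the original.
Here P = 'F(x)' and Q = 'G(x)'.

If G(x), then F(x).


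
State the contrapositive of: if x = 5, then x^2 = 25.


The contrapositive of (P → Q) is (¬Q → ¬P); it is logically equivalent to the original.
Here P = 'x = 5' and Q = 'x^2 = 25'.

If not (x^2 = 25), then not (x = 5).


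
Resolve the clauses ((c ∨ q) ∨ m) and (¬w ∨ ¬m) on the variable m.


The clauses contain complementary literals m and ¬m.
Resolution eliminates this pair and disjoins the remaining literals (merging duplicates).

((c ∨ q) ∨ ¬w)


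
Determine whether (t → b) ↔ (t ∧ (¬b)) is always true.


Build the truth table over {b, t}:
b | t | φ
---------
F | F | F
T | F | F
F | T | F
T | T | F
Counterexample at row 1: with b=F, t=F, the formula is F.

No, it is not a tautology.


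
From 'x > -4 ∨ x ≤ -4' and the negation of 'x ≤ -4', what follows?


Disjunctive syllogism: from (P ∨ Q) and ¬P, infer Q.
One disjunct, 'x ≤ -4', is ruled out; the other must hold.

x > -4


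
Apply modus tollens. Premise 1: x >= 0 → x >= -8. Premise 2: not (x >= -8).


Modus tollens: from (P → Q) and ¬Q, infer ¬P.
Q = 'x >= -8' is denied; since P → Q, P must also fail.

Not (x >= 0).


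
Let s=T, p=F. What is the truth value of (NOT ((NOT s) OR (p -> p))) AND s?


Substitute s=T, p=F:
NOT s = F
p -> p = F -> F = T
(NOT s) OR (p -> p) = F OR T = T
NOT ((NOT s) OR (p -> p)) = F
(NOT ((NOT s) OR (p -> p))) AND s = F AND T = F

F


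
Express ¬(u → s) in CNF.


Step 1: Rewrite u → s as ¬u ∨ s.
Step 2: Negate: ¬(¬u ∨ s) = u ∧ ¬s (De Morgan + double negation).

u ∧ (¬s)


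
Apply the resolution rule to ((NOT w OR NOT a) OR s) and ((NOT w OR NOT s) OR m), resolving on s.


The clauses contain complementary literals s and NOTs.
Resolution eliminates this pair and disjoins the remaining literals (merging duplicates).

((NOT a OR NOT w) OR m)


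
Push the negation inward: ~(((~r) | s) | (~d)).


De Morgan: the negation of a disjunction is the conjunction of the negations.
Distribute ~ across |, flipping it to &, and negate each literal.

(r & (~s)) & d


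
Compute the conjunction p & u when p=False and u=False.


Conjunction is true only when both operands are true.
Substitute: p=False, u=False.
False & False evaluates to False.

False


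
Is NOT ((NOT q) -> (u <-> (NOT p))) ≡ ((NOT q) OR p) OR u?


Compare truth tables:
p | q | u | φ | ψ
-----------------
F | F | F | T | T
T | F | F | F | T
F | T | F | F | F
T | T | F | F | T
F | F | T | F | T
T | F | T | T | T
F | T | T | F | T
T | T | T | F | T
They differ at row 2 (p=T, q=F, u=F): φ=F but ψ=T.

No, they are not logically equivalent.


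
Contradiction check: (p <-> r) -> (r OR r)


Truth table over {p, r}:
p | r | φ
---------
F | F | F
T | F | T
F | T | T
T | T | T
Satisfying assignment at row 2: p=T, r=F gives T.

No, it is not a contradiction.


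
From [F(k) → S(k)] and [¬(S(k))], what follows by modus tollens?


Modus tollens: from (P → Q) and ¬Q, infer ¬P.
Q = 'S(k)' is denied; since P → Q, P must also fail.

Not (F(k)).


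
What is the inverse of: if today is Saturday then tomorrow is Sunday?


The inverse of (P → Q) is (¬P → ¬Q). It is equivalent to the converse, not to the original.
Here P = 'today is Saturday' and Q = 'tomorrow is Sunday'.

If not (today is Saturday), then not (tomorrow is Sunday).


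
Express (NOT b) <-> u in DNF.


Step 1: (¬b) ↔ u is true exactly when both agree: ((¬b) ∧ u) ∨ (¬(¬b) ∧ ¬u).
Step 2: Eliminate any double negations (¬¬X = X).

((NOT b) AND u) OR (b AND (NOT u))


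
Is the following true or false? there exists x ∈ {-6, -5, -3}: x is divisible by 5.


Evaluate the predicate on each element: -6:F, -5:T, -3:F.
Witness x = -5 satisfies the predicate.

T


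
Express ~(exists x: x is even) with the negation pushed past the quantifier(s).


¬(forall x: φ) = exists x: ¬φ, and ¬(exists x: φ) = forall x: ¬φ.
Apply to the existential statement.

forall x: ~(x is even)


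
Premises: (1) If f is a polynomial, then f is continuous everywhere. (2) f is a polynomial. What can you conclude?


Modus ponens: from (P → Q) and P, infer Q.
P = 'f is a polynomial' is asserted, and P → Q holds, so Q follows.

f is continuous everywhere.
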